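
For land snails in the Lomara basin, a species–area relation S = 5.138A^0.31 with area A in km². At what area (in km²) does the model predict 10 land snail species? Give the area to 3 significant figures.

10 = 5.138 × A^0.31  ⇒  A^0.31 = 10/5.138 = 1.946
ln A = ln(1.946) / 0.31 = 0.6659 / 0.31 = 2.1481
A = e^2.1481 ≈ 8.569 km²

8.57 km²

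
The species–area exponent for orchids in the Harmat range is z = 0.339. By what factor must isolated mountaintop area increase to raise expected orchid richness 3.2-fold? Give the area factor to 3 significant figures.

30.9

(A₂/A₁)^0.339 = 3.2, so A₂/A₁ = 3.2^(1/0.339) = 3.2^2.95
ln(A₂/A₁) = ln 3.2 / 0.339 = 1.1632 / 0.339 = 3.4311
A₂/A₁ = e^3.4311 ≈ 30.91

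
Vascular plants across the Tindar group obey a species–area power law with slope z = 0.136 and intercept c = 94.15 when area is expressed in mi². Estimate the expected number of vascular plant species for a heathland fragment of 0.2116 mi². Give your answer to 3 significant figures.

S = 94.15 × 0.2116^0.136
ln S = ln 94.15 + 0.136 × ln 0.2116 = 4.5449 + 0.136 × -1.5531 = 4.3337
S = e^4.3337 ≈ 76.22

76.2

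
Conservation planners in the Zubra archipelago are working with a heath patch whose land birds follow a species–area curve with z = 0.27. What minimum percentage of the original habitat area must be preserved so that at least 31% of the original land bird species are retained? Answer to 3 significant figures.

1.31%

Need (A_new/A_old)^0.27 = 0.31, so A_new/A_old = 0.31^(1/0.27) = 0.31^3.704
ln(A_new/A_old) = ln 0.31 / 0.27 = -1.1712 / 0.27 = -4.3377
A_new/A_old = e^-4.3377 ≈ 0.01307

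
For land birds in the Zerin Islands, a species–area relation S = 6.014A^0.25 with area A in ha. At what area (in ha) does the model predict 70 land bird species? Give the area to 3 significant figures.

70 = 6.014 × A^0.25  ⇒  A^0.25 = 70/6.014 = 11.64
ln A = ln(11.64) / 0.25 = 2.4544 / 0.25 = 9.8176
A = e^9.8176 ≈ 18354 ha

18400 ha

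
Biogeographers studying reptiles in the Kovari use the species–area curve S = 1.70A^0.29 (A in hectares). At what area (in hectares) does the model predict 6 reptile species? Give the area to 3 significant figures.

6 = 1.7 × A^0.29  ⇒  A^0.29 = 6/1.7 = 3.529
ln A = ln(3.529) / 0.29 = 1.2611 / 0.29 = 4.3487
A = e^4.3487 ≈ 77.38 hectares

77.4 hectares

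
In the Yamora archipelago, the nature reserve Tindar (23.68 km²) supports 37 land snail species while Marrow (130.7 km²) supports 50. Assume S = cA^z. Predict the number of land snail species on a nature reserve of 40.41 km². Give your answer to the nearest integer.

41

z = ln(50/37) / ln(130.7/23.68) = 0.3011 / 1.7083 = 0.1763
c = 37 / 23.68^0.1763 = 37 / 1.747 = 21.18
S₃ = 21.18 × 40.41^0.1763 = 21.18 × 1.919 ≈ 40.65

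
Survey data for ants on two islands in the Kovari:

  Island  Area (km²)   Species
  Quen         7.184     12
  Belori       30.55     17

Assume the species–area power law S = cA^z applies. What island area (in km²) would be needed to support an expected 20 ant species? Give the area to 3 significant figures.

60.0 km²

z = ln(17/12) / ln(30.55/7.184) = 0.3483 / 1.4475 = 0.2406
c = 12 / 7.184^0.2406 = 12 / 1.607 = 7.467
A = (20/7.467)^(1/0.2406) ⇒ ln A = ln(2.679)/0.2406 = 4.0948
A = e^4.0948 ≈ 60.03 km²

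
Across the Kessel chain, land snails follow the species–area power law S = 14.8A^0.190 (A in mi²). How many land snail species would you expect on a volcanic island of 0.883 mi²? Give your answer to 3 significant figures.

14.5

S = 14.8 × 0.883^0.19 = 14.8 × 0.9766 ≈ 14.45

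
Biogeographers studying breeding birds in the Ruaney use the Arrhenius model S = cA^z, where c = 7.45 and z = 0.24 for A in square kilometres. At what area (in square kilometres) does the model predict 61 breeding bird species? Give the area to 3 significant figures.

6380 square kilometres

61 = 7.45 × A^0.24  ⇒  A^0.24 = 61/7.45 = 8.188
ln A = ln(8.188) / 0.24 = 2.1027 / 0.24 = 8.7611
A = e^8.7611 ≈ 6381 square kilometres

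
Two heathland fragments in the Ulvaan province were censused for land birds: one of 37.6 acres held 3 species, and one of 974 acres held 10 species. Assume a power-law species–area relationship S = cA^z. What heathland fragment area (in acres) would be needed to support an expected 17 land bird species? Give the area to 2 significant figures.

4100 acres

z = ln(10/3) / ln(974/37.6) = 1.2040 / 3.2544 = 0.3700
c = 3 / 37.6^0.3700 = 3 / 3.826 = 0.7841
A = (17/0.7841)^(1/0.3700) ⇒ ln A = ln(21.68)/0.3700 = 8.3157
A = e^8.3157 ≈ 4088 acres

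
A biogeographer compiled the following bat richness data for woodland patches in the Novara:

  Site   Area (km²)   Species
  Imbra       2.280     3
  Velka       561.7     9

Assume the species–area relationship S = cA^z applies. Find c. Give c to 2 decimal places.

z = ln(S₂/S₁) / ln(A₂/A₁) = ln(9/3) / ln(561.7/2.28) = 1.0986 / 5.5068 = 0.1995
c = S₁ / A₁^z = 3 / 2.28^0.1995 = 3 / 1.179 = 2.545

2.55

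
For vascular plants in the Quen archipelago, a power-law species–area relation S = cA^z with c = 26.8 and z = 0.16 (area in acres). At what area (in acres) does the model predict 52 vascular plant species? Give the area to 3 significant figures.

63.0 acres

52 = 26.8 × A^0.16  ⇒  A^0.16 = 52/26.8 = 1.94
ln A = ln(1.94) / 0.16 = 0.6628 / 0.16 = 4.1428
A = e^4.1428 ≈ 62.98 acres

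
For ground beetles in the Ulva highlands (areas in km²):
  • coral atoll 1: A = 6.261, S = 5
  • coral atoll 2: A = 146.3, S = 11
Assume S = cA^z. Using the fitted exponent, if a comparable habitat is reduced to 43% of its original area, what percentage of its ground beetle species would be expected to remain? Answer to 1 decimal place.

81.0%

z = ln(11/5) / ln(146.3/6.261) = 0.7885 / 3.1513 = 0.2502
S_new/S_old = (A_new/A_old)^z = 0.43^0.2502 = exp(0.2502 × -0.8440) = 0.8096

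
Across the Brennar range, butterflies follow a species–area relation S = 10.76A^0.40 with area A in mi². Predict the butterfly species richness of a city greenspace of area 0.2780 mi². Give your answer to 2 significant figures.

6.4

S = 10.76 × 0.278^0.4
ln S = ln 10.76 + 0.4 × ln 0.278 = 2.3758 + 0.4 × -1.2801 = 1.8638
S = e^1.8638 ≈ 6.448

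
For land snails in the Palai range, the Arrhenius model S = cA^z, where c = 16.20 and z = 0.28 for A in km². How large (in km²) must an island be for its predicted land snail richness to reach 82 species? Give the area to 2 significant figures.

82 = 16.2 × A^0.28  ⇒  A^0.28 = 82/16.2 = 5.062
ln A = ln(5.062) / 0.28 = 1.6217 / 0.28 = 5.7918
A = e^5.7918 ≈ 327.6 km²

330 km²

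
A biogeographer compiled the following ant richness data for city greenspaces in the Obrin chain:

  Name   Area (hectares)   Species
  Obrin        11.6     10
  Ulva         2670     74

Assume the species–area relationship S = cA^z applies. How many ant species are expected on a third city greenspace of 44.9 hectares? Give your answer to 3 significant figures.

16.5

z = ln(74/10) / ln(2670/11.6) = 2.0015 / 5.4388 = 0.3680
c = 10 / 11.6^0.3680 = 10 / 2.464 = 4.058
S₃ = 4.058 × 44.9^0.3680 = 4.058 × 4.055 ≈ 16.46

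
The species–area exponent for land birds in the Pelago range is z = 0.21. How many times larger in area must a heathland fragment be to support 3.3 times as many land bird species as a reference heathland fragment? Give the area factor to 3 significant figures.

295

(A₂/A₁)^0.21 = 3.3, so A₂/A₁ = 3.3^(1/0.21) = 3.3^4.762
ln(A₂/A₁) = ln 3.3 / 0.21 = 1.1939 / 0.21 = 5.6853
A₂/A₁ = e^5.6853 ≈ 294.5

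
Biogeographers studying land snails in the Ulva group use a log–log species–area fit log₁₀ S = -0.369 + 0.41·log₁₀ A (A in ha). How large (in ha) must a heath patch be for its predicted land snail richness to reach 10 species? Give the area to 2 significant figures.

2200 ha

10 = 0.4276 × A^0.41  ⇒  A^0.41 = 10/0.4276 = 23.39
ln A = ln(23.39) / 0.41 = 3.1522 / 0.41 = 7.6884
A = e^7.6884 ≈ 2183 ha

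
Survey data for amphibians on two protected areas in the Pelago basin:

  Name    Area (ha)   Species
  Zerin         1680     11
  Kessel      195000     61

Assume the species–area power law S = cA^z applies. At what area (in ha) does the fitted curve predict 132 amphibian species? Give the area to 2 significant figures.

1700000 ha

z = ln(61/11) / ln(195000/1680) = 1.7130 / 4.7542 = 0.3603
c = 11 / 1680^0.3603 = 11 / 14.52 = 0.7573
A = (132/0.7573)^(1/0.3603) ⇒ ln A = ln(174.3)/0.3603 = 14.3232
A = e^14.3232 ≈ 1661392 ha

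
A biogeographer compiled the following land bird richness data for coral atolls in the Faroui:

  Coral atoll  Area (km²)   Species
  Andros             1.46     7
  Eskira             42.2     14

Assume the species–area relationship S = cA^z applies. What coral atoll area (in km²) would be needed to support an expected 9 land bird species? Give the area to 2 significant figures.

z = ln(14/7) / ln(42.2/1.46) = 0.6931 / 3.3640 = 0.2060
c = 7 / 1.46^0.2060 = 7 / 1.081 = 6.475
A = (9/6.475)^(1/0.2060) ⇒ ln A = ln(1.39)/0.2060 = 1.5981
A = e^1.5981 ≈ 4.944 km²

4.9 km²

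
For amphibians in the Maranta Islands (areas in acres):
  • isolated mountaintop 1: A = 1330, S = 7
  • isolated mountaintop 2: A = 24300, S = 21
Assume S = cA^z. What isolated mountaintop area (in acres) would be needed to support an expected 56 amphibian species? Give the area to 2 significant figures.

330000 acres

z = ln(21/7) / ln(24300/1330) = 1.0986 / 2.9053 = 0.3781
c = 7 / 1330^0.3781 = 7 / 15.18 = 0.4611
A = (56/0.4611)^(1/0.3781) ⇒ ln A = ln(121.4)/0.3781 = 12.6920
A = e^12.6920 ≈ 325153 acres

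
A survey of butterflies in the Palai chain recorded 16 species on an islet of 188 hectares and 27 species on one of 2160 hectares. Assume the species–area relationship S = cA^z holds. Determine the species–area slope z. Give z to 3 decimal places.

Taking logs: ln S = ln c + z ln A, so z = (ln S₂ − ln S₁)/(ln A₂ − ln A₁).
z = ln(27/16) / ln(2160/188) = ln(1.688) / ln(11.49) = 0.5232 / 2.4414 = 0.2143

0.214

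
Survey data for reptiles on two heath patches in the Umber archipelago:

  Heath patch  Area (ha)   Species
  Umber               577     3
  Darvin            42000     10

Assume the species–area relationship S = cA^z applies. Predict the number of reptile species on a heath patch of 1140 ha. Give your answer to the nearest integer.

z = ln(10/3) / ln(42000/577) = 1.2040 / 4.2876 = 0.2808
c = 3 / 577^0.2808 = 3 / 5.961 = 0.5032
S₃ = 0.5032 × 1140^0.2808 = 0.5032 × 7.218 ≈ 3.632

4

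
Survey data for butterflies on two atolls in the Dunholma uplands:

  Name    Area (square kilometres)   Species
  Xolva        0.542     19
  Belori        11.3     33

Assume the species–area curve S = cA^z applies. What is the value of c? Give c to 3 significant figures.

z = ln(S₂/S₁) / ln(A₂/A₁) = ln(33/19) / ln(11.3/0.542) = 0.5521 / 3.0373 = 0.1818
c = S₁ / A₁^z = 19 / 0.542^0.1818 = 19 / 0.8946 = 21.24

21.2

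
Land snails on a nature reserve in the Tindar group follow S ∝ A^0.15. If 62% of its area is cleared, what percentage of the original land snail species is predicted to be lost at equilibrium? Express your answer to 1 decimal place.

S_new/S_old = (A_new/A_old)^z = 0.38^0.15
= exp(0.15 × ln 0.38) = exp(0.15 × -0.9676) = exp(-0.1451) ≈ 0.8649
Fraction lost = 1 − 0.8649 = 0.1351

13.5%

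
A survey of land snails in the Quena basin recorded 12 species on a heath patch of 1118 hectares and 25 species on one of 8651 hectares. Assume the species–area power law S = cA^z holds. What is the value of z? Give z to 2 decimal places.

0.36

Taking logs: ln S = ln c + z ln A, so z = (ln S₂ − ln S₁)/(ln A₂ − ln A₁).
z = ln(25/12) / ln(8651/1118) = ln(2.083) / ln(7.738) = 0.7340 / 2.0461 = 0.3587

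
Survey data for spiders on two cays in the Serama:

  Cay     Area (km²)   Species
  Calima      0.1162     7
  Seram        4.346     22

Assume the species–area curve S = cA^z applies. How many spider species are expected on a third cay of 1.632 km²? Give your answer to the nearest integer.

16

z = ln(22/7) / ln(4.346/0.1162) = 1.1451 / 3.6217 = 0.3162
c = 7 / 0.1162^0.3162 = 7 / 0.5063 = 13.83
S₃ = 13.83 × 1.632^0.3162 = 13.83 × 1.168 ≈ 16.14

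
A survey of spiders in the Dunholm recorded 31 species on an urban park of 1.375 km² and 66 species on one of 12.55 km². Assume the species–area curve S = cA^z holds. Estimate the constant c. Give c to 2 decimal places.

z = ln(S₂/S₁) / ln(A₂/A₁) = ln(66/31) / ln(12.55/1.375) = 0.7557 / 2.2113 = 0.3417
c = S₁ / A₁^z = 31 / 1.375^0.3417 = 31 / 1.115 = 27.8

27.80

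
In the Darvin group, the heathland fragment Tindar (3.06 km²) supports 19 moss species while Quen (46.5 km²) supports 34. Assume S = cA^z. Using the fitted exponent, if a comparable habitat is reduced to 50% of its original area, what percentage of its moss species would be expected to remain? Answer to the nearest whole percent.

z = ln(34/19) / ln(46.5/3.06) = 0.5819 / 2.7210 = 0.2139
S_new/S_old = (A_new/A_old)^z = 0.5^0.2139 = exp(0.2139 × -0.6931) = 0.8622

86%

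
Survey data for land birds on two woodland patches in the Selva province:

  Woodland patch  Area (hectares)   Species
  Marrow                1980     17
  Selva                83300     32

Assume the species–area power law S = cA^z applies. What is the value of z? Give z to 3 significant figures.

Taking logs: ln S = ln c + z ln A, so z = (ln S₂ − ln S₁)/(ln A₂ − ln A₁).
z = ln(32/17) / ln(83300/1980) = ln(1.882) / ln(42.07) = 0.6325 / 3.7394 = 0.1692

0.169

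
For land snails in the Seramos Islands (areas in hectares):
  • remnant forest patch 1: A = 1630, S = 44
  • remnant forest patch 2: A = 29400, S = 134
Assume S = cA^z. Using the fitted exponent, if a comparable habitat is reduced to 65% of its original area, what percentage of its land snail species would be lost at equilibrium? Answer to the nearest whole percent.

15%

z = ln(134/44) / ln(29400/1630) = 1.1137 / 2.8924 = 0.3850
S_new/S_old = (A_new/A_old)^z = 0.65^0.3850 = exp(0.3850 × -0.4308) = 0.8472
Fraction lost = 1 − 0.8472 = 0.1528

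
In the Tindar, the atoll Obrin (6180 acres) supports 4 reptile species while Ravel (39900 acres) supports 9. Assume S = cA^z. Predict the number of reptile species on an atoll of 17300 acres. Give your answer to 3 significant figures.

z = ln(9/4) / ln(39900/6180) = 0.8109 / 1.8651 = 0.4348
c = 4 / 6180^0.4348 = 4 / 44.5 = 0.08989
S₃ = 0.08989 × 17300^0.4348 = 0.08989 × 69.62 ≈ 6.258

6.26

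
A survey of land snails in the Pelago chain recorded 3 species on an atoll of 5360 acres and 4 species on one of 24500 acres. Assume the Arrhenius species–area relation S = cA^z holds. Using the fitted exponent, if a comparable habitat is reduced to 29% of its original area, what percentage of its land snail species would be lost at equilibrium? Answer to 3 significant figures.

z = ln(4/3) / ln(24500/5360) = 0.2877 / 1.5197 = 0.1893
S_new/S_old = (A_new/A_old)^z = 0.29^0.1893 = exp(0.1893 × -1.2379) = 0.7911
Fraction lost = 1 − 0.7911 = 0.2089

20.9%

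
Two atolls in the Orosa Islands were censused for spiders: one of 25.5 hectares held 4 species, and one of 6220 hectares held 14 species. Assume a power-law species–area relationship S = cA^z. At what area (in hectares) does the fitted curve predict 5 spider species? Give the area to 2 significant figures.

z = ln(14/4) / ln(6220/25.5) = 1.2528 / 5.4968 = 0.2279
c = 4 / 25.5^0.2279 = 4 / 2.092 = 1.912
A = (5/1.912)^(1/0.2279) ⇒ ln A = ln(2.615)/0.2279 = 4.2178
A = e^4.2178 ≈ 67.88 hectares

68 hectares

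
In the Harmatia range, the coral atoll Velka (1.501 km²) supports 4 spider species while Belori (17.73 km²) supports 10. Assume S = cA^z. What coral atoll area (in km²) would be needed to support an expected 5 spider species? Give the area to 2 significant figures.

z = ln(10/4) / ln(17.73/1.501) = 0.9163 / 2.4691 = 0.3711
c = 4 / 1.501^0.3711 = 4 / 1.163 = 3.44
A = (5/3.44)^(1/0.3711) ⇒ ln A = ln(1.453)/0.3711 = 1.0074
A = e^1.0074 ≈ 2.739 km²

2.7 km²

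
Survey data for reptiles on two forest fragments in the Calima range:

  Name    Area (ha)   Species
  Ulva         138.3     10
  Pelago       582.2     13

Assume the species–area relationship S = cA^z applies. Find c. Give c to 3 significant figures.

4.07

z = ln(S₂/S₁) / ln(A₂/A₁) = ln(13/10) / ln(582.2/138.3) = 0.2624 / 1.4374 = 0.1825
c = S₁ / A₁^z = 10 / 138.3^0.1825 = 10 / 2.459 = 4.067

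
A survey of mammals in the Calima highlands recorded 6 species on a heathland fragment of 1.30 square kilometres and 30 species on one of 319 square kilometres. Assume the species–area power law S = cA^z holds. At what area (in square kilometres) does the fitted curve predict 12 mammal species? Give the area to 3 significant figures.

z = ln(30/6) / ln(319/1.3) = 1.6094 / 5.5028 = 0.2925
c = 6 / 1.3^0.2925 = 6 / 1.08 = 5.557
A = (12/5.557)^(1/0.2925) ⇒ ln A = ln(2.16)/0.2925 = 2.6323
A = e^2.6323 ≈ 13.91 square kilometres

13.9 square kilometres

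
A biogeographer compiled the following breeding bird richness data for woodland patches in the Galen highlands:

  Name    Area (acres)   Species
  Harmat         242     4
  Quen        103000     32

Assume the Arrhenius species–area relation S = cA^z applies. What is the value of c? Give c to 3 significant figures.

z = ln(S₂/S₁) / ln(A₂/A₁) = ln(32/4) / ln(103000/242) = 2.0794 / 6.0535 = 0.3435
c = S₁ / A₁^z = 4 / 242^0.3435 = 4 / 6.59 = 0.607

0.607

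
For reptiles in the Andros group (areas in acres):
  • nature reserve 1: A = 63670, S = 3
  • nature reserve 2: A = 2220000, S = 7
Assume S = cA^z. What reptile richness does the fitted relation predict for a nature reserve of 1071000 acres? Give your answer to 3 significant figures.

5.88

z = ln(7/3) / ln(2220000/63670) = 0.8473 / 3.5515 = 0.2386
c = 3 / 63670^0.2386 = 3 / 14 = 0.2143
S₃ = 0.2143 × 1071000^0.2386 = 0.2143 × 27.45 ≈ 5.883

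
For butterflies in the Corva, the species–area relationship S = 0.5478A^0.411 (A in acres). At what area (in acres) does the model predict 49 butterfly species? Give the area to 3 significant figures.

49 = 0.5478 × A^0.411  ⇒  A^0.411 = 49/0.5478 = 89.45
ln A = ln(89.45) / 0.411 = 4.4937 / 0.411 = 10.9335
A = e^10.9335 ≈ 56022 acres

56000 acres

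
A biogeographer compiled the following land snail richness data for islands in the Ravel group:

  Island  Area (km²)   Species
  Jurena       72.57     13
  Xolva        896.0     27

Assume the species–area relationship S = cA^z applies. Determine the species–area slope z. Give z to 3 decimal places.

0.291

Taking logs: ln S = ln c + z ln A, so z = (ln S₂ − ln S₁)/(ln A₂ − ln A₁).
z = ln(27/13) / ln(896/72.57) = ln(2.077) / ln(12.35) = 0.7309 / 2.5134 = 0.2908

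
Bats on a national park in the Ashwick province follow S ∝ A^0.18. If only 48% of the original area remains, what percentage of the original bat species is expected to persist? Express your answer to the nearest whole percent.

88%

S_new/S_old = (A_new/A_old)^z = 0.48^0.18
= exp(0.18 × ln 0.48) = exp(0.18 × -0.7340) = exp(-0.1321) ≈ 0.8762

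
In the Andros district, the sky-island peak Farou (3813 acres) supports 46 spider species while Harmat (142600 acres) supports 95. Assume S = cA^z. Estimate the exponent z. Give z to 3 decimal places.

0.200

Taking logs: ln S = ln c + z ln A, so z = (ln S₂ − ln S₁)/(ln A₂ − ln A₁).
z = ln(95/46) / ln(142600/3813) = ln(2.065) / ln(37.4) = 0.7252 / 3.6216 = 0.2003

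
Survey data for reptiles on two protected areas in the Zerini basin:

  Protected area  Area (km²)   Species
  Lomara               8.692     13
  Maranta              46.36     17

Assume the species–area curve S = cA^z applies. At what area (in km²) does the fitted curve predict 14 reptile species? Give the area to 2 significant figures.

z = ln(17/13) / ln(46.36/8.692) = 0.2683 / 1.6740 = 0.1603
c = 13 / 8.692^0.1603 = 13 / 1.414 = 9.193
A = (14/9.193)^(1/0.1603) ⇒ ln A = ln(1.523)/0.1603 = 2.6249
A = e^2.6249 ≈ 13.8 km²

14 km²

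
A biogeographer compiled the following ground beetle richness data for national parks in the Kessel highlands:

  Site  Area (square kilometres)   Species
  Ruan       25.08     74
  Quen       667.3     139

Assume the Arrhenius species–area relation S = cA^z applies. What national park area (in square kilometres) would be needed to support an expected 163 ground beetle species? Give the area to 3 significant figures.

1530 square kilometres

z = ln(139/74) / ln(667.3/25.08) = 0.6304 / 3.2812 = 0.1921
c = 74 / 25.08^0.1921 = 74 / 1.857 = 39.85
A = (163/39.85)^(1/0.1921) ⇒ ln A = ln(4.091)/0.1921 = 7.3322
A = e^7.3322 ≈ 1529 square kilometres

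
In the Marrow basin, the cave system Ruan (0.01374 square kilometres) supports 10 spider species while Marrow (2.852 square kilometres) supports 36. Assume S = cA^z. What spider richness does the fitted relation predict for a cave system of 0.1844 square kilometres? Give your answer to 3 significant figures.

z = ln(36/10) / ln(2.852/0.01374) = 1.2809 / 5.3355 = 0.2401
c = 10 / 0.01374^0.2401 = 10 / 0.3572 = 27.99
S₃ = 27.99 × 0.1844^0.2401 = 27.99 × 0.6664 ≈ 18.65

18.7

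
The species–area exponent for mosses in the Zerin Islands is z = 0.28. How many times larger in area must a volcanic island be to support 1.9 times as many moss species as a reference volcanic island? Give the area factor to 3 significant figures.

9.90

(A₂/A₁)^0.28 = 1.9, so A₂/A₁ = 1.9^(1/0.28) = 1.9^3.571
ln(A₂/A₁) = ln 1.9 / 0.28 = 0.6419 / 0.28 = 2.2923
A₂/A₁ = e^2.2923 ≈ 9.898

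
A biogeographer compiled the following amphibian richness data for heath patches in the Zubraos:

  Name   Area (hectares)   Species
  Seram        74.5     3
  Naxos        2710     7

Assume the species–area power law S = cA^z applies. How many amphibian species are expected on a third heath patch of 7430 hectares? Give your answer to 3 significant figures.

8.88

z = ln(7/3) / ln(2710/74.5) = 0.8473 / 3.5939 = 0.2358
c = 3 / 74.5^0.2358 = 3 / 2.763 = 1.086
S₃ = 1.086 × 7430^0.2358 = 1.086 × 8.178 ≈ 8.879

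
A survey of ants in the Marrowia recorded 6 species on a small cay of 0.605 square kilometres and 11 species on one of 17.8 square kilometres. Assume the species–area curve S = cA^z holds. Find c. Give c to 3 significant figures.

z = ln(S₂/S₁) / ln(A₂/A₁) = ln(11/6) / ln(17.8/0.605) = 0.6061 / 3.3817 = 0.1792
c = S₁ / A₁^z = 6 / 0.605^0.1792 = 6 / 0.9139 = 6.566

6.57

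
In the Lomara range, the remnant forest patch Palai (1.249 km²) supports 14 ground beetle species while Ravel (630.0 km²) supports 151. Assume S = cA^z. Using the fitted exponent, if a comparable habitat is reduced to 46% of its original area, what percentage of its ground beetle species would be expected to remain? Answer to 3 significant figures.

74.3%

z = ln(151/14) / ln(630/1.249) = 2.3782 / 6.2234 = 0.3821
S_new/S_old = (A_new/A_old)^z = 0.46^0.3821 = exp(0.3821 × -0.7765) = 0.7432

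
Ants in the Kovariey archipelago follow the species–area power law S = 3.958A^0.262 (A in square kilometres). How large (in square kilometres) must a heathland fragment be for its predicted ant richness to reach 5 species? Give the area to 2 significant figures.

5 = 3.958 × A^0.262  ⇒  A^0.262 = 5/3.958 = 1.263
ln A = ln(1.263) / 0.262 = 0.2337 / 0.262 = 0.8920
A = e^0.8920 ≈ 2.44 square kilometres

2.4 square kilometres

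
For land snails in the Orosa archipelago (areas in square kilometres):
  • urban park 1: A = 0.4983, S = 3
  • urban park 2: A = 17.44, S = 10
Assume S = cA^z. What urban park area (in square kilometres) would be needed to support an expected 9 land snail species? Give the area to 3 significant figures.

12.8 square kilometres

z = ln(10/3) / ln(17.44/0.4983) = 1.2040 / 3.5553 = 0.3386
c = 3 / 0.4983^0.3386 = 3 / 0.7899 = 3.798
A = (9/3.798)^(1/0.3386) ⇒ ln A = ln(2.37)/0.3386 = 2.5476
A = e^2.5476 ≈ 12.78 square kilometres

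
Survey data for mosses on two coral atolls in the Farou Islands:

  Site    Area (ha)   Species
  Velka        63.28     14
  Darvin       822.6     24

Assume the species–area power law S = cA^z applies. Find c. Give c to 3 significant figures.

z = ln(S₂/S₁) / ln(A₂/A₁) = ln(24/14) / ln(822.6/63.28) = 0.5390 / 2.5649 = 0.2101
c = S₁ / A₁^z = 14 / 63.28^0.2101 = 14 / 2.391 = 5.856

5.86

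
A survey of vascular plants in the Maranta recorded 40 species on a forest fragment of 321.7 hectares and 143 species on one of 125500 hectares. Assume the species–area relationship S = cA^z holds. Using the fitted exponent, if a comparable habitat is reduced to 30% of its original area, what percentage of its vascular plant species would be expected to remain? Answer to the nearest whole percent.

77%

z = ln(143/40) / ln(125500/321.7) = 1.2740 / 5.9664 = 0.2135
S_new/S_old = (A_new/A_old)^z = 0.3^0.2135 = exp(0.2135 × -1.2040) = 0.7733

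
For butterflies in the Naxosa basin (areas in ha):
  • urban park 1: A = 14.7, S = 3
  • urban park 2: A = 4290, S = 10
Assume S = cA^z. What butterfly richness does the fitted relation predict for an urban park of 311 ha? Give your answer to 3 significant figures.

z = ln(10/3) / ln(4290/14.7) = 1.2040 / 5.6762 = 0.2121
c = 3 / 14.7^0.2121 = 3 / 1.768 = 1.696
S₃ = 1.696 × 311^0.2121 = 1.696 × 3.379 ≈ 5.731

5.73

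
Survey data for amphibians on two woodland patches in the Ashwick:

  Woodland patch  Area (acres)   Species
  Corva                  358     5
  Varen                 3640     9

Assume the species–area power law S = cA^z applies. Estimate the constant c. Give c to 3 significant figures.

1.13

z = ln(S₂/S₁) / ln(A₂/A₁) = ln(9/5) / ln(3640/358) = 0.5878 / 2.3192 = 0.2534
c = S₁ / A₁^z = 5 / 358^0.2534 = 5 / 4.439 = 1.126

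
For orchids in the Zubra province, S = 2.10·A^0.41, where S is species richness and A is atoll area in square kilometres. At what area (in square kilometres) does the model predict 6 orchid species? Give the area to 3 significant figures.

12.9 square kilometres

6 = 2.1 × A^0.41  ⇒  A^0.41 = 6/2.1 = 2.857
ln A = ln(2.857) / 0.41 = 1.0498 / 0.41 = 2.5605
A = e^2.5605 ≈ 12.94 square kilometres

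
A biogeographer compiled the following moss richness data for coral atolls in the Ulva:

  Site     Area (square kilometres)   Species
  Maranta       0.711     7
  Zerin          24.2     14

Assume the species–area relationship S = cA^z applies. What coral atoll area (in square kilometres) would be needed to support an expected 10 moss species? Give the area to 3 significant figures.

4.37 square kilometres

z = ln(14/7) / ln(24.2/0.711) = 0.6931 / 3.5274 = 0.1965
c = 7 / 0.711^0.1965 = 7 / 0.9352 = 7.485
A = (10/7.485)^(1/0.1965) ⇒ ln A = ln(1.336)/0.1965 = 1.4740
A = e^1.4740 ≈ 4.367 square kilometres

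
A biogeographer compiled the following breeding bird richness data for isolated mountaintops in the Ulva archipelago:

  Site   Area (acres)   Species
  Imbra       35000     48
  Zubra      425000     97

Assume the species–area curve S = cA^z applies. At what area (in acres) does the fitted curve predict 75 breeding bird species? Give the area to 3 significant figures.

z = ln(97/48) / ln(425000/35000) = 0.7035 / 2.4967 = 0.2818
c = 48 / 35000^0.2818 = 48 / 19.07 = 2.517
A = (75/2.517)^(1/0.2818) ⇒ ln A = ln(29.8)/0.2818 = 12.0470
A = e^12.0470 ≈ 170581 acres

171000 acres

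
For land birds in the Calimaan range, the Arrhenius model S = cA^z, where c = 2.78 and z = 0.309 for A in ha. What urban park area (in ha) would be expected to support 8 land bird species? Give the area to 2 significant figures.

31 ha

8 = 2.78 × A^0.309  ⇒  A^0.309 = 8/2.78 = 2.878
ln A = ln(2.878) / 0.309 = 1.0570 / 0.309 = 3.4207
A = e^3.4207 ≈ 30.59 ha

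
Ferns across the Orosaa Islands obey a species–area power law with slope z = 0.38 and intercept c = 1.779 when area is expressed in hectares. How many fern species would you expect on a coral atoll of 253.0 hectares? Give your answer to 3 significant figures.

S = 1.779 × 253^0.38
ln S = ln 1.779 + 0.38 × ln 253 = 0.5761 + 0.38 × 5.5334 = 2.6787
S = e^2.6787 ≈ 14.57

14.6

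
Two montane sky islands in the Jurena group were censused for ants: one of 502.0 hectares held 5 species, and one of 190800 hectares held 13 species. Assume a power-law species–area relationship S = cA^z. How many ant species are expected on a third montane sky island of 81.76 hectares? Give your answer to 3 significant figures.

3.73

z = ln(13/5) / ln(190800/502) = 0.9555 / 5.9404 = 0.1609
c = 5 / 502^0.1609 = 5 / 2.719 = 1.839
S₃ = 1.839 × 81.76^0.1609 = 1.839 × 2.031 ≈ 3.734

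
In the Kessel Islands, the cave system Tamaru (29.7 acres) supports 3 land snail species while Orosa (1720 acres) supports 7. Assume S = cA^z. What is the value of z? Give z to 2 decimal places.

Taking logs: ln S = ln c + z ln A, so z = (ln S₂ − ln S₁)/(ln A₂ − ln A₁).
z = ln(7/3) / ln(1720/29.7) = ln(2.333) / ln(57.91) = 0.8473 / 4.0589 = 0.2087

0.21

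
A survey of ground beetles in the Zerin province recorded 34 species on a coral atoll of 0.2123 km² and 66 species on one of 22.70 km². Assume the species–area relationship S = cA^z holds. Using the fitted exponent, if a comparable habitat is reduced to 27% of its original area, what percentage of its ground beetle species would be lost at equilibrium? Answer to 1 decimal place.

17.0%

z = ln(66/34) / ln(22.7/0.2123) = 0.6633 / 4.6721 = 0.1420
S_new/S_old = (A_new/A_old)^z = 0.27^0.1420 = exp(0.1420 × -1.3093) = 0.8304
Fraction lost = 1 − 0.8304 = 0.1696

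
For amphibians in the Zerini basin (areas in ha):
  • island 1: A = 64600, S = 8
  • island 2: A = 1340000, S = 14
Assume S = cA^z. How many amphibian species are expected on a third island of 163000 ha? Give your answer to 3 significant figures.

9.49

z = ln(14/8) / ln(1340000/64600) = 0.5596 / 3.0322 = 0.1846
c = 8 / 64600^0.1846 = 8 / 7.723 = 1.036
S₃ = 1.036 × 163000^0.1846 = 1.036 × 9.161 ≈ 9.49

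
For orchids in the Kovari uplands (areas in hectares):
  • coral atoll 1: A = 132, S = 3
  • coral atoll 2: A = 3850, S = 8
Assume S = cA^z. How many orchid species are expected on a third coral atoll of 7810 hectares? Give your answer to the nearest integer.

10

z = ln(8/3) / ln(3850/132) = 0.9808 / 3.3730 = 0.2908
c = 3 / 132^0.2908 = 3 / 4.137 = 0.7253
S₃ = 0.7253 × 7810^0.2908 = 0.7253 × 13.55 ≈ 9.827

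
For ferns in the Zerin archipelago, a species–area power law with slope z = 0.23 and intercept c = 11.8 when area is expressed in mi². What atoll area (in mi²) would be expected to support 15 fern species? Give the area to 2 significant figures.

2.8 mi²

15 = 11.8 × A^0.23  ⇒  A^0.23 = 15/11.8 = 1.271
ln A = ln(1.271) / 0.23 = 0.2400 / 0.23 = 1.0433
A = e^1.0433 ≈ 2.838 mi²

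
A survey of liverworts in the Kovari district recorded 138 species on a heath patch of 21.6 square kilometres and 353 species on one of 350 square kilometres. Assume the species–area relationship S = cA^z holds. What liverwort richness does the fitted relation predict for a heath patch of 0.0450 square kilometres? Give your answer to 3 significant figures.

z = ln(353/138) / ln(350/21.6) = 0.9392 / 2.7852 = 0.3372
c = 138 / 21.6^0.3372 = 138 / 2.818 = 48.97
S₃ = 48.97 × 0.045^0.3372 = 48.97 × 0.3514 ≈ 17.21

17.2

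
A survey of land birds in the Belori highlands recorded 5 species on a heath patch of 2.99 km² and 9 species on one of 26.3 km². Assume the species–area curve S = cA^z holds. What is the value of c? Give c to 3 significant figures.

z = ln(S₂/S₁) / ln(A₂/A₁) = ln(9/5) / ln(26.3/2.99) = 0.5878 / 2.1743 = 0.2703
c = S₁ / A₁^z = 5 / 2.99^0.2703 = 5 / 1.345 = 3.719

3.72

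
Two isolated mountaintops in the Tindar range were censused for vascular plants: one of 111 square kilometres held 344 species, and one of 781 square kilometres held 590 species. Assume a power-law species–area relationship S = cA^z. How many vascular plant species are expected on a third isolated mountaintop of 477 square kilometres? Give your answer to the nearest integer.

z = ln(590/344) / ln(781/111) = 0.5395 / 1.9510 = 0.2765
c = 344 / 111^0.2765 = 344 / 3.677 = 93.54
S₃ = 93.54 × 477^0.2765 = 93.54 × 5.503 ≈ 514.8

515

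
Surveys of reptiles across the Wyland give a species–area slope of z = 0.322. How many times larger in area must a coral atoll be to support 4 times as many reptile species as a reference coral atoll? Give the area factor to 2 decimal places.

(A₂/A₁)^0.322 = 4, so A₂/A₁ = 4^(1/0.322) = 4^3.106
ln(A₂/A₁) = ln 4 / 0.322 = 1.3863 / 0.322 = 4.3053
A₂/A₁ = e^4.3053 ≈ 74.09

74.09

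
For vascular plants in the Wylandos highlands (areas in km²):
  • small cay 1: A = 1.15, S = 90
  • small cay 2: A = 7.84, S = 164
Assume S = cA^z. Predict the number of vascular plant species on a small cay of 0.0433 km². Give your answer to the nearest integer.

32

z = ln(164/90) / ln(7.84/1.15) = 0.6001 / 1.9195 = 0.3126
c = 90 / 1.15^0.3126 = 90 / 1.045 = 86.15
S₃ = 86.15 × 0.0433^0.3126 = 86.15 × 0.3748 ≈ 32.29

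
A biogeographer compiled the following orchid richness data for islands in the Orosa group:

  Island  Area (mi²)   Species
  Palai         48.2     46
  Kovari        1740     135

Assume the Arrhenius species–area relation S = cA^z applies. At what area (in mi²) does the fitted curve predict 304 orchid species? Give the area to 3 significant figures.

z = ln(135/46) / ln(1740/48.2) = 1.0766 / 3.5863 = 0.3002
c = 46 / 48.2^0.3002 = 46 / 3.201 = 14.37
A = (304/14.37)^(1/0.3002) ⇒ ln A = ln(21.15)/0.3002 = 10.1656
A = e^10.1656 ≈ 25993 mi²

26000 mi²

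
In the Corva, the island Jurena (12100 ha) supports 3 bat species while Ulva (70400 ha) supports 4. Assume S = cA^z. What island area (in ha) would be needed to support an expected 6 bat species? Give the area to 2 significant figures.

z = ln(4/3) / ln(70400/12100) = 0.2877 / 1.7610 = 0.1634
c = 3 / 12100^0.1634 = 3 / 4.645 = 0.6459
A = (6/0.6459)^(1/0.1634) ⇒ ln A = ln(9.29)/0.1634 = 13.6439
A = e^13.6439 ≈ 842325 ha

840000 ha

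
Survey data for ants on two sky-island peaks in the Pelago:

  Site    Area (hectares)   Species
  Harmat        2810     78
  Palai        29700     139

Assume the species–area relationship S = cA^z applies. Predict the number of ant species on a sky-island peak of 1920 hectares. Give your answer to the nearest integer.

z = ln(139/78) / ln(29700/2810) = 0.5778 / 2.3580 = 0.2450
c = 78 / 2810^0.2450 = 78 / 6.999 = 11.14
S₃ = 11.14 × 1920^0.2450 = 11.14 × 6.375 ≈ 71.05

71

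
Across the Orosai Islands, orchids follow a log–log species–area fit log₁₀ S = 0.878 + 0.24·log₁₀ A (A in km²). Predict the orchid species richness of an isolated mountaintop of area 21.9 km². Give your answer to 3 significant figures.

S = 7.551 × 21.9^0.24
ln S = ln 7.551 + 0.24 × ln 21.9 = 2.0217 + 0.24 × 3.0865 = 2.7624
S = e^2.7624 ≈ 15.84

15.8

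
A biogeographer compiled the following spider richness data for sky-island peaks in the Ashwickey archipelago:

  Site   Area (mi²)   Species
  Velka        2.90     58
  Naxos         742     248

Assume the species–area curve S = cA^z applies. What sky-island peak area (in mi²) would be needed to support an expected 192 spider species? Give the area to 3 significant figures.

279 mi²

z = ln(248/58) / ln(742/2.9) = 1.4530 / 5.5446 = 0.2621
c = 58 / 2.9^0.2621 = 58 / 1.322 = 43.88
A = (192/43.88)^(1/0.2621) ⇒ ln A = ln(4.376)/0.2621 = 5.6327
A = e^5.6327 ≈ 279.4 mi²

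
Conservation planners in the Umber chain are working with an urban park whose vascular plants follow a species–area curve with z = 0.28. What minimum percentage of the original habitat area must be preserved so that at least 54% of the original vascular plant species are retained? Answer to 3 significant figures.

11.1%

Need (A_new/A_old)^0.28 = 0.54, so A_new/A_old = 0.54^(1/0.28) = 0.54^3.571
ln(A_new/A_old) = ln 0.54 / 0.28 = -0.6162 / 0.28 = -2.2007
A_new/A_old = e^-2.2007 ≈ 0.1107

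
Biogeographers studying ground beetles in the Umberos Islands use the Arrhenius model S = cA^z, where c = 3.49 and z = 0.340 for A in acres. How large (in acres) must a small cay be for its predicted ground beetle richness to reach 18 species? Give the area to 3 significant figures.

125 acres

18 = 3.49 × A^0.34  ⇒  A^0.34 = 18/3.49 = 5.158
ln A = ln(5.158) / 0.34 = 1.6405 / 0.34 = 4.8249
A = e^4.8249 ≈ 124.6 acres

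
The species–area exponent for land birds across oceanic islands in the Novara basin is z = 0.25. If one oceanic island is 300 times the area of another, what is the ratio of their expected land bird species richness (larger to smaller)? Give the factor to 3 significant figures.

4.16

S₂/S₁ = (A₂/A₁)^z = 300^0.25
ln(S₂/S₁) = 0.25 × ln 300 = 0.25 × 5.7038 = 1.4259
S₂/S₁ = e^1.4259 ≈ 4.162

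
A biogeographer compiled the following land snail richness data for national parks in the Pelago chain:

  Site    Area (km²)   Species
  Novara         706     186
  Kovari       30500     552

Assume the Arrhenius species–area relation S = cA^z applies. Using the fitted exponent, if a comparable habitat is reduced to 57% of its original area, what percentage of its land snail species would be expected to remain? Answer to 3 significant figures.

85.0%

z = ln(552/186) / ln(30500/706) = 1.0878 / 3.7659 = 0.2889
S_new/S_old = (A_new/A_old)^z = 0.57^0.2889 = exp(0.2889 × -0.5621) = 0.8501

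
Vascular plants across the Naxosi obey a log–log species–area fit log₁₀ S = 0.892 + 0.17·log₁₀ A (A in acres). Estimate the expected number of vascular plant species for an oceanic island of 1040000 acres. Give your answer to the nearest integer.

82 species

S = 7.798 × 1040000^0.17
ln S = ln 7.798 + 0.17 × ln 1040000 = 2.0539 + 0.17 × 13.8547 = 4.4092
S = e^4.4092 ≈ 82.2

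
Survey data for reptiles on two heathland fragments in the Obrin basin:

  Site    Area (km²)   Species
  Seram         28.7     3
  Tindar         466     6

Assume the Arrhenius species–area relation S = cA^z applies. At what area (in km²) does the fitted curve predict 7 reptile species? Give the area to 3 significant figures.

866 km²

z = ln(6/3) / ln(466/28.7) = 0.6931 / 2.7873 = 0.2487
c = 3 / 28.7^0.2487 = 3 / 2.304 = 1.302
A = (7/1.302)^(1/0.2487) ⇒ ln A = ln(5.377)/0.2487 = 6.7641
A = e^6.7641 ≈ 866.1 km²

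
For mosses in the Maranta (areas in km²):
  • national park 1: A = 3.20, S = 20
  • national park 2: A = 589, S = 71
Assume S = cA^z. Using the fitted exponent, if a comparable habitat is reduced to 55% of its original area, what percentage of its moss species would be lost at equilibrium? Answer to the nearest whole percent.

z = ln(71/20) / ln(589/3.2) = 1.2669 / 5.2153 = 0.2429
S_new/S_old = (A_new/A_old)^z = 0.55^0.2429 = exp(0.2429 × -0.5978) = 0.8648
Fraction lost = 1 − 0.8648 = 0.1352

14%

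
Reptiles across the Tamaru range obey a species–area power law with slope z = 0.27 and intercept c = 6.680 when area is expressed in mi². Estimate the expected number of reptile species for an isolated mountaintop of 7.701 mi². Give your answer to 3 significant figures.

11.6

S = 6.68 × 7.701^0.27
ln S = ln 6.68 + 0.27 × ln 7.701 = 1.8991 + 0.27 × 2.0414 = 2.4503
S = e^2.4503 ≈ 11.59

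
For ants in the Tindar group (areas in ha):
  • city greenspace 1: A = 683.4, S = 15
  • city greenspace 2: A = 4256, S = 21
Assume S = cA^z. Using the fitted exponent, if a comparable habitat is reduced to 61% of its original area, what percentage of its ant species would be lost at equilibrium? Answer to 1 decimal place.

8.7%

z = ln(21/15) / ln(4256/683.4) = 0.3365 / 1.8290 = 0.1840
S_new/S_old = (A_new/A_old)^z = 0.61^0.1840 = exp(0.1840 × -0.4943) = 0.9131
Fraction lost = 1 − 0.9131 = 0.08692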